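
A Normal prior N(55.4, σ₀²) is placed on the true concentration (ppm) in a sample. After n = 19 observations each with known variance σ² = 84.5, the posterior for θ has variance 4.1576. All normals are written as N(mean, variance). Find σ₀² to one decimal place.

Posterior precision equals prior precision plus data precision: 1/σ_n² = 1/σ₀² + n/σ².
So 1/σ₀² = 1/4.1576 − 19/84.5 = 0.240523 − 0.224852 = 0.015671.
Hence σ₀² = 1/0.015671 ≈ 63.8.

σ₀² = 63.8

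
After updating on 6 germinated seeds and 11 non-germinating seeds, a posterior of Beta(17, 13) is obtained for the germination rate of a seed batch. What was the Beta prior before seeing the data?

Beta(11, 2)

Under Beta–binomial conjugacy the posterior parameters are (α+s, β+f).
So α = 17 − 6 = 11 and β = 13 − 11 = 2.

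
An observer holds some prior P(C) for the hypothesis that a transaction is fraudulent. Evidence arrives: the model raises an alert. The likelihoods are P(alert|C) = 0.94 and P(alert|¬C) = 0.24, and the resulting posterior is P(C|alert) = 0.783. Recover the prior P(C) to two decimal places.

P(C) = 0.48

Bayes' rule in odds form gives O(C|E) = O(C)·[P(E|C)/P(E|¬C)], hence O(C) = O(C|E)/LR.
Posterior odds = 0.783/(1−0.783) = 3.6083. LR = 0.94/0.24 = 3.9167.
Prior odds = 3.6083/3.9167 = 0.9213, so P(C) = 0.9213/(1+0.9213) ≈ 0.48.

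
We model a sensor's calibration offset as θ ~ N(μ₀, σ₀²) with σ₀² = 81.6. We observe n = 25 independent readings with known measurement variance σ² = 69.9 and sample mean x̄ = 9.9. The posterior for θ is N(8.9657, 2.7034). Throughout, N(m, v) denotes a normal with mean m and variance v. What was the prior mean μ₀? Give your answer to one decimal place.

μ₀ = -18.3

The posterior mean is a precision-weighted average: μ_n = (τ₀μ₀ + τ_data·x̄)/(τ₀+τ_data), with τ₀=1/σ₀² and τ_data=n/σ².
Here τ₀ = 1/81.6 = 0.012255 and τ_data = 25/69.9 = 0.357654, so τ_n = 0.369909.
Rearranging for μ₀: μ₀ = (μ_n·τ_n − τ_data·x̄)/τ₀ = (8.9657·0.369909 − 0.357654·9.9) / 0.012255 = -0.224281/0.012255 ≈ -18.3.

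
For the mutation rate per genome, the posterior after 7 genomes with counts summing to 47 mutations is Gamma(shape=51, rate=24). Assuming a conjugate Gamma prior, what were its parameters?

A Gamma(α, β) prior (rate parametrization) on a Poisson rate with n observations summing to S gives posterior Gamma(α+S, β+n).
So α = 51 − 47 = 4 and β = 24 − 7 = 17.

Gamma(shape=4, rate=17)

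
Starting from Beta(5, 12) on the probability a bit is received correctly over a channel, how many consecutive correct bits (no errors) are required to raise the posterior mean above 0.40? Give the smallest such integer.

After k correct bits and 0 errors the posterior is Beta(5+k, 12), with mean (5+k)/(5+12+k).
Set (5+k)/(17+k) > 0.40 and solve: k > (0.40·17 − 5)/(1 − 0.40) = 3.000.
The smallest integer exceeding 3.000 is 4.

k = 4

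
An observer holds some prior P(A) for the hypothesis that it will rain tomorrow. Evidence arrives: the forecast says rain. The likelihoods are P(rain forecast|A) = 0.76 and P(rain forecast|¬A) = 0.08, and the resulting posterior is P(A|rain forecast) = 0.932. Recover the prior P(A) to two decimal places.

Bayes' rule in odds form gives O(A|E) = O(A)·[P(E|A)/P(E|¬A)], hence O(A) = O(A|E)/LR.
Posterior odds = 0.932/(1−0.932) = 13.7059. LR = 0.76/0.08 = 9.5000.
Prior odds = 13.7059/9.5000 = 1.4427, so P(A) = 1.4427/(1+1.4427) ≈ 0.59.

P(A) = 0.59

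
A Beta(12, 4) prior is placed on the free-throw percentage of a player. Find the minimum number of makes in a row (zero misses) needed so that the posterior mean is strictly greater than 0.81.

k = 6

After k makes and 0 misses the posterior is Beta(12+k, 4), with mean (12+k)/(12+4+k).
Set (12+k)/(16+k) > 0.81 and solve: k > (0.81·16 − 12)/(1 − 0.81) = 5.053.
The smallest integer exceeding 5.053 is 6, and checking k=6: (18)/(22) = 0.8182 > 0.81.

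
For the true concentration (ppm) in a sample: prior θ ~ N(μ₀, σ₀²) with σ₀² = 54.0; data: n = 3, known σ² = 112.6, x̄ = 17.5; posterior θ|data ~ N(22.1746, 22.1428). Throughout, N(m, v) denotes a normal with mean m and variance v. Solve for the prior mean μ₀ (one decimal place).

μ₀ = 28.9

The posterior mean is a precision-weighted average: μ_n = (τ₀μ₀ + τ_data·x̄)/(τ₀+τ_data), with τ₀=1/σ₀² and τ_data=n/σ².
Here τ₀ = 1/54.0 = 0.018519 and τ_data = 3/112.6 = 0.026643, so τ_n = 0.045162.
Rearranging for μ₀: μ₀ = (μ_n·τ_n − τ_data·x̄)/τ₀ = (22.1746·0.045162 − 0.026643·17.5) / 0.018519 = 0.535197/0.018519 ≈ 28.9.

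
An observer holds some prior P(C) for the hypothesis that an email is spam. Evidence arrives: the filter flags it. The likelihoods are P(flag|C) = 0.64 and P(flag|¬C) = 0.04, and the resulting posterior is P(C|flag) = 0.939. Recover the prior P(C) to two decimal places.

Bayes' rule in odds form gives O(C|E) = O(C)·[P(E|C)/P(E|¬C)], hence O(C) = O(C|E)/LR.
Posterior odds = 0.939/(1−0.939) = 15.3934. LR = 0.64/0.04 = 16.0000.
Prior odds = 15.3934/16.0000 = 0.9621, so P(C) = 0.9621/(1+0.9621) ≈ 0.49.

P(C) = 0.49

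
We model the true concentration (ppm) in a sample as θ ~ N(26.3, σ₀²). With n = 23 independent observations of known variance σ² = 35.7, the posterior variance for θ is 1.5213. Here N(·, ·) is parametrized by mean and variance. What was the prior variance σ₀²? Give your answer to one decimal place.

σ₀² = 76.5

For the Normal–Normal model with known σ², precisions add: τ_n = τ₀ + n/σ².
So 1/σ₀² = 1/1.5213 − 23/35.7 = 0.657333 − 0.644258 = 0.013075.
Hence σ₀² = 1/0.013075 ≈ 76.5.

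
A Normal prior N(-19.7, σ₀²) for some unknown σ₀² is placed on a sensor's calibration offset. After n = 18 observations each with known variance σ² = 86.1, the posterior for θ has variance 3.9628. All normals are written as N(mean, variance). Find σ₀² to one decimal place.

σ₀² = 23.1

Posterior precision equals prior precision plus data precision: 1/σ_n² = 1/σ₀² + n/σ².
So 1/σ₀² = 1/3.9628 − 18/86.1 = 0.252347 − 0.209059 = 0.043288.
Hence σ₀² = 1/0.043288 ≈ 23.1.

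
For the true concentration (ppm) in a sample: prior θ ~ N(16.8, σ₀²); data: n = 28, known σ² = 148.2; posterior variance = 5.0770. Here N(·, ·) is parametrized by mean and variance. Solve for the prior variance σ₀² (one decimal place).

σ₀² = 124.5

For the Normal–Normal model with known σ², precisions add: τ_n = τ₀ + n/σ².
So 1/σ₀² = 1/5.0770 − 28/148.2 = 0.196967 − 0.188934 = 0.008033.
Hence σ₀² = 1/0.008033 ≈ 124.5.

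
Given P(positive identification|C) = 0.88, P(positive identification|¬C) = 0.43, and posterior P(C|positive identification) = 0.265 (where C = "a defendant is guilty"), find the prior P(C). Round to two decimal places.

Bayes' rule in odds form gives O(C|E) = O(C)·[P(E|C)/P(E|¬C)], hence O(C) = O(C|E)/LR.
Posterior odds = 0.265/(1−0.265) = 0.3605. LR = 0.88/0.43 = 2.0465.
Prior odds = 0.3605/2.0465 = 0.1762, so P(C) = 0.1762/(1+0.1762) ≈ 0.15.

P(C) = 0.15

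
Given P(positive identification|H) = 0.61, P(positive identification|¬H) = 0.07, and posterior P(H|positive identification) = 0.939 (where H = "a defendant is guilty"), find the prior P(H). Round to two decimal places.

In odds form, posterior odds = prior odds × likelihood ratio, so prior odds = posterior odds ÷ LR.
Posterior odds = 0.939/(1−0.939) = 15.3934. LR = 0.61/0.07 = 8.7143.
Prior odds = 15.3934/8.7143 = 1.7665, so P(H) = 1.7665/(1+1.7665) ≈ 0.64.

P(H) = 0.64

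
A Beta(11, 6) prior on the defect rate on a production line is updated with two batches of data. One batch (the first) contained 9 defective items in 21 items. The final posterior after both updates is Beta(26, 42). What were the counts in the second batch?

Because Beta–binomial updating is additive in the counts, the combined data contributed (α_post−α_prior, β_post−β_prior) successes and failures.
Total across both batches: 26−11=15 defective items, 42−6=36 good items.
Subtract the first batch: 15−9=6 defective items and 36−12=24 good items.

6 defective items and 24 good items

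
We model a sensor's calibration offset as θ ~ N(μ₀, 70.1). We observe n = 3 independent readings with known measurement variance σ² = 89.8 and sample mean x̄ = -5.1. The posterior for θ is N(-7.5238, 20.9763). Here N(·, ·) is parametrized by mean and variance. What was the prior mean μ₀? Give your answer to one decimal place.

The posterior mean is a precision-weighted average: μ_n = (τ₀μ₀ + τ_data·x̄)/(τ₀+τ_data), with τ₀=1/σ₀² and τ_data=n/σ².
Here τ₀ = 1/70.1 = 0.014265 and τ_data = 3/89.8 = 0.033408, so τ_n = 0.047673.
Rearranging for μ₀: μ₀ = (μ_n·τ_n − τ_data·x̄)/τ₀ = (-7.5238·0.047673 − 0.033408·-5.1) / 0.014265 = -0.188301/0.014265 ≈ -13.2.

μ₀ = -13.2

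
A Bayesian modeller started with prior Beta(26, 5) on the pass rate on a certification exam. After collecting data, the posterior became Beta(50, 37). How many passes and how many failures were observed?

24 passes and 32 failures

Under Beta–binomial conjugacy the posterior parameters are (α+s, β+f).
So s = 50 − 26 = 24 and f = 37 − 5 = 32.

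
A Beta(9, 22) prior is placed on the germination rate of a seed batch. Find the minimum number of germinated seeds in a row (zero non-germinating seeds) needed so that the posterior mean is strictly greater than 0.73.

After k germinated seeds and 0 non-germinating seeds the posterior is Beta(9+k, 22), with mean (9+k)/(9+22+k).
Set (9+k)/(31+k) > 0.73 and solve: k > (0.73·31 − 9)/(1 − 0.73) = 50.481.
The smallest integer exceeding 50.481 is 51, and checking k=51: (60)/(82) = 0.7317 > 0.73.

k = 51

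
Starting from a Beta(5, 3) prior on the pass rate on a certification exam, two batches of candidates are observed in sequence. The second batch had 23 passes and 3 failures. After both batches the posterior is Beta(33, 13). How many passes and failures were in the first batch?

Because Beta–binomial updating is additive in the counts, the combined data contributed (α_post−α_prior, β_post−β_prior) successes and failures.
Total across both batches: 33−5=28 passes, 13−3=10 failures.
Subtract the second batch: 28−23=5 passes and 10−3=7 failures.

5 passes and 7 failures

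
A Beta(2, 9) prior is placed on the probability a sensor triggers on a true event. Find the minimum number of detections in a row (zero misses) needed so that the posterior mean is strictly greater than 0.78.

k = 30

After k detections and 0 misses the posterior is Beta(2+k, 9), with mean (2+k)/(2+9+k).
Set (2+k)/(11+k) > 0.78 and solve: k > (0.78·11 − 2)/(1 − 0.78) = 29.909.
The smallest integer exceeding 29.909 is 30, and checking k=30: (32)/(41) = 0.7805 > 0.78.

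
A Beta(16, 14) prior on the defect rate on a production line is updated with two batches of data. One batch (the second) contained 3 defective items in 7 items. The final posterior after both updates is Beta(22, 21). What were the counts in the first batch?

Sequential conjugate updates are equivalent to a single update on the pooled data, so total successes = posterior α − prior α and total failures = posterior β − prior β.
Total across both batches: 22−16=6 defective items, 21−14=7 good items.
Subtract the second batch: 6−3=3 defective items and 7−4=3 good items.

3 defective items and 3 good items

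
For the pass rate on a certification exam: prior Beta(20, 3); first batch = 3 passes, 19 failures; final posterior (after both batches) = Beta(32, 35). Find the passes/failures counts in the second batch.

9 passes and 13 failures

Because Beta–binomial updating is additive in the counts, the combined data contributed (α_post−α_prior, β_post−β_prior) successes and failures.
Total across both batches: 32−20=12 passes, 35−3=32 failures.
Subtract the first batch: 12−3=9 passes and 32−19=13 failures.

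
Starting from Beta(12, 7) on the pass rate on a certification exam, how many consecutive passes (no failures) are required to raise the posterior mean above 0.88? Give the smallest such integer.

k = 40

After k passes and 0 failures the posterior is Beta(12+k, 7), with mean (12+k)/(12+7+k).
Set (12+k)/(19+k) > 0.88 and solve: k > (0.88·19 − 12)/(1 − 0.88) = 39.333.
The smallest integer exceeding 39.333 is 40.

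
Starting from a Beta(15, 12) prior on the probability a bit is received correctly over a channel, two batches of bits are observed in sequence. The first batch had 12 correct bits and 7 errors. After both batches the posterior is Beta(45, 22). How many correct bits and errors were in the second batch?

Sequential conjugate updates are equivalent to a single update on the pooled data, so total successes = posterior α − prior α and total failures = posterior β − prior β.
Total across both batches: 45−15=30 correct bits, 22−12=10 errors.
Subtract the first batch: 30−12=18 correct bits and 10−7=3 errors.

18 correct bits and 3 errors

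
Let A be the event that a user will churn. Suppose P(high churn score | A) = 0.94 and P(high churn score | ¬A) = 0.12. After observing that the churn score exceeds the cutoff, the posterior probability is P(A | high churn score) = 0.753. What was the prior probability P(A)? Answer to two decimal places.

P(A) = 0.28

In odds form, posterior odds = prior odds × likelihood ratio, so prior odds = posterior odds ÷ LR.
Posterior odds = 0.753/(1−0.753) = 3.0486. LR = 0.94/0.12 = 7.8333.
Prior odds = 3.0486/7.8333 = 0.3892, so P(A) = 0.3892/(1+0.3892) ≈ 0.28.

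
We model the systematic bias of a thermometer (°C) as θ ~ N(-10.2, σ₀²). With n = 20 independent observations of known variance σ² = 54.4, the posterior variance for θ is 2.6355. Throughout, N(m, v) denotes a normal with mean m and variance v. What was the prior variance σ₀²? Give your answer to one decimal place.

σ₀² = 84.8

For the Normal–Normal model with known σ², precisions add: τ_n = τ₀ + n/σ².
So 1/σ₀² = 1/2.6355 − 20/54.4 = 0.379435 − 0.367647 = 0.011788.
Hence σ₀² = 1/0.011788 ≈ 84.8.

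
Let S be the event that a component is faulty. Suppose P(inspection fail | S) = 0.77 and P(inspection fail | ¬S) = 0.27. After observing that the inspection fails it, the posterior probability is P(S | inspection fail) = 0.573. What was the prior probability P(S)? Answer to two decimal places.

Bayes' rule in odds form gives O(S|E) = O(S)·[P(E|S)/P(E|¬S)], hence O(S) = O(S|E)/LR.
Posterior odds = 0.573/(1−0.573) = 1.3419. LR = 0.77/0.27 = 2.8519.
Prior odds = 1.3419/2.8519 = 0.4705, so P(S) = 0.4705/(1+0.4705) ≈ 0.32.

P(S) = 0.32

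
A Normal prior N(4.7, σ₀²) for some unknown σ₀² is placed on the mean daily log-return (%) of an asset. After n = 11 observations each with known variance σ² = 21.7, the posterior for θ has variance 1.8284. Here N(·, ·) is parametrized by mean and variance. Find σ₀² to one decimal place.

Posterior precision equals prior precision plus data precision: 1/σ_n² = 1/σ₀² + n/σ².
So 1/σ₀² = 1/1.8284 − 11/21.7 = 0.546926 − 0.506912 = 0.040014.
Hence σ₀² = 1/0.040014 ≈ 25.0.

σ₀² = 25.0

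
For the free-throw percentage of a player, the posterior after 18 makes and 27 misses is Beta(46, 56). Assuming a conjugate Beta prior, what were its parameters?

Under Beta–binomial conjugacy the posterior parameters are (α+s, β+f).
Subtract the data counts: 46−18=28, 56−27=29.

Beta(28, 29)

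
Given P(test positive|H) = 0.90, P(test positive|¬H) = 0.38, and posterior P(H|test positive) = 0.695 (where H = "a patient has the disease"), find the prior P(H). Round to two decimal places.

Bayes' rule in odds form gives O(H|E) = O(H)·[P(E|H)/P(E|¬H)], hence O(H) = O(H|E)/LR.
Posterior odds = 0.695/(1−0.695) = 2.2787. LR = 0.90/0.38 = 2.3684.
Prior odds = 2.2787/2.3684 = 0.9621, so P(H) = 0.9621/(1+0.9621) ≈ 0.49.

P(H) = 0.49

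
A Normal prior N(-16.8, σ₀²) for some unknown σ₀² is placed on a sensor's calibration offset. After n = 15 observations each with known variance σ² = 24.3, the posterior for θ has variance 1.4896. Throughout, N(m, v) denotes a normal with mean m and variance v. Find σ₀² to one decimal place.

σ₀² = 18.5

Posterior precision equals prior precision plus data precision: 1/σ_n² = 1/σ₀² + n/σ².
So 1/σ₀² = 1/1.4896 − 15/24.3 = 0.671321 − 0.617284 = 0.054037.
Hence σ₀² = 1/0.054037 ≈ 18.5.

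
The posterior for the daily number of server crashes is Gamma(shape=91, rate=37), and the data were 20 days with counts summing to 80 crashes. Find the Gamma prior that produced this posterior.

A Gamma(α, β) prior (rate parametrization) on a Poisson rate with n observations summing to S gives posterior Gamma(α+S, β+n).
So α = 91 − 80 = 11 and β = 37 − 20 = 17.

Gamma(shape=11, rate=17)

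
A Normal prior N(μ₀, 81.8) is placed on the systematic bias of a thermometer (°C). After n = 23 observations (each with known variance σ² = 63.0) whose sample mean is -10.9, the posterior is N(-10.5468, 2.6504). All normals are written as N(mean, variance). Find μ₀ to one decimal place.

The posterior mean is a precision-weighted average: μ_n = (τ₀μ₀ + τ_data·x̄)/(τ₀+τ_data), with τ₀=1/σ₀² and τ_data=n/σ².
Here τ₀ = 1/81.8 = 0.012225 and τ_data = 23/63.0 = 0.365079, so τ_n = 0.377304.
Rearranging for μ₀: μ₀ = (μ_n·τ_n − τ_data·x̄)/τ₀ = (-10.5468·0.377304 − 0.365079·-10.9) / 0.012225 = 0.000011/0.012225 ≈ 0.0.

μ₀ = 0.0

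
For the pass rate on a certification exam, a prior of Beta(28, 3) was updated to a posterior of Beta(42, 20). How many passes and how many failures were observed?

A Beta(a, b) prior with s successes and f failures in binomial data gives a Beta(a+s, b+f) posterior.
So s = 42 − 28 = 14 and f = 20 − 3 = 17.

14 passes and 17 failures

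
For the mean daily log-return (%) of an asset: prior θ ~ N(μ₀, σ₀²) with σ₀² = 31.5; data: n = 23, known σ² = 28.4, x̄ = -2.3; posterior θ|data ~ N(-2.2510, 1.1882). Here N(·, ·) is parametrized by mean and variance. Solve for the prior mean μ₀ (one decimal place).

μ₀ = -1.0

The posterior mean is a precision-weighted average: μ_n = (τ₀μ₀ + τ_data·x̄)/(τ₀+τ_data), with τ₀=1/σ₀² and τ_data=n/σ².
Here τ₀ = 1/31.5 = 0.031746 and τ_data = 23/28.4 = 0.809859, so τ_n = 0.841605.
Rearranging for μ₀: μ₀ = (μ_n·τ_n − τ_data·x̄)/τ₀ = (-2.2510·0.841605 − 0.809859·-2.3) / 0.031746 = -0.031777/0.031746 ≈ -1.0.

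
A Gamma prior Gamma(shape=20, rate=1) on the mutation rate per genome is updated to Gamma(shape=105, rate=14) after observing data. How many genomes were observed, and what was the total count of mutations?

Gamma–Poisson conjugacy: posterior shape = α + Σxᵢ, posterior rate = β + n.
Matching: Σxᵢ = 105 − 20 = 85 and n = 14 − 1 = 13.

n = 13 genomes with total 85 mutations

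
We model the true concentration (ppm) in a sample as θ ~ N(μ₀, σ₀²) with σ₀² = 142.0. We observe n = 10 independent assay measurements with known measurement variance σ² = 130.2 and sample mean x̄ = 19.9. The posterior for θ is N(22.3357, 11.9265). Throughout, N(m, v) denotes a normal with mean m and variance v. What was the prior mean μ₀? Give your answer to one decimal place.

The posterior mean is a precision-weighted average: μ_n = (τ₀μ₀ + τ_data·x̄)/(τ₀+τ_data), with τ₀=1/σ₀² and τ_data=n/σ².
Here τ₀ = 1/142.0 = 0.007042 and τ_data = 10/130.2 = 0.076805, so τ_n = 0.083847.
Rearranging for μ₀: μ₀ = (μ_n·τ_n − τ_data·x̄)/τ₀ = (22.3357·0.083847 − 0.076805·19.9) / 0.007042 = 0.344362/0.007042 ≈ 48.9.

μ₀ = 48.9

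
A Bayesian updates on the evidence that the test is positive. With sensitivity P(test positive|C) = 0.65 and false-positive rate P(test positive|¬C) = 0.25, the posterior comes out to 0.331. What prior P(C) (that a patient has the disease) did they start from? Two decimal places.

In odds form, posterior odds = prior odds × likelihood ratio, so prior odds = posterior odds ÷ LR.
Posterior odds = 0.331/(1−0.331) = 0.4948. LR = 0.65/0.25 = 2.6000.
Prior odds = 0.4948/2.6000 = 0.1903, so P(C) = 0.1903/(1+0.1903) ≈ 0.16.

P(C) = 0.16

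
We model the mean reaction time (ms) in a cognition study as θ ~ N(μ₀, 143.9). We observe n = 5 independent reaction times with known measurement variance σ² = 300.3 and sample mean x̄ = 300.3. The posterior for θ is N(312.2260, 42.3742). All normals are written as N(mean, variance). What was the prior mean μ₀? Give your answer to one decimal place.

μ₀ = 340.8

With known observation variance, the Normal–Normal posterior has precision τ_n = τ₀ + n/σ² and mean μ_n = (τ₀μ₀ + (n/σ²)x̄)/τ_n.
Here τ₀ = 1/143.9 = 0.006949 and τ_data = 5/300.3 = 0.016650, so τ_n = 0.023599.
Rearranging for μ₀: μ₀ = (μ_n·τ_n − τ_data·x̄)/τ₀ = (312.2260·0.023599 − 0.016650·300.3) / 0.006949 = 2.368226/0.006949 ≈ 340.8.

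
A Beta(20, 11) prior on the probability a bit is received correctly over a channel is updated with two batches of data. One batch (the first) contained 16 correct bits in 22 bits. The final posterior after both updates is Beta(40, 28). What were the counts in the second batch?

Sequential conjugate updates are equivalent to a single update on the pooled data, so total successes = posterior α − prior α and total failures = posterior β − prior β.
Total across both batches: 40−20=20 correct bits, 28−11=17 errors.
Subtract the first batch: 20−16=4 correct bits and 17−6=11 errors.

4 correct bits and 11 errors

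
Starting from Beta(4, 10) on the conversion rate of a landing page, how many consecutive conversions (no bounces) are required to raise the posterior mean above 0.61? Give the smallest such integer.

k = 12

After k conversions and 0 bounces the posterior is Beta(4+k, 10), with mean (4+k)/(4+10+k).
Set (4+k)/(14+k) > 0.61 and solve: k > (0.61·14 − 4)/(1 − 0.61) = 11.641.
The smallest integer exceeding 11.641 is 12.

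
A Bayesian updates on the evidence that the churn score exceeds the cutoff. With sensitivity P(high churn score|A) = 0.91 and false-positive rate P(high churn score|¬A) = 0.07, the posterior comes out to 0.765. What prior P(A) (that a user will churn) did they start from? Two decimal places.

In odds form, posterior odds = prior odds × likelihood ratio, so prior odds = posterior odds ÷ LR.
Posterior odds = 0.765/(1−0.765) = 3.2553. LR = 0.91/0.07 = 13.0000.
Prior odds = 3.2553/13.0000 = 0.2504, so P(A) = 0.2504/(1+0.2504) ≈ 0.20.

P(A) = 0.20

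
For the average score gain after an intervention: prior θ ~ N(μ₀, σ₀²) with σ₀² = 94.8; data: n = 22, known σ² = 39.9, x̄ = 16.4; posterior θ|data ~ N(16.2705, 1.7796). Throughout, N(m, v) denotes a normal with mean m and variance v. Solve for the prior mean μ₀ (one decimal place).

μ₀ = 9.5

With known observation variance, the Normal–Normal posterior has precision τ_n = τ₀ + n/σ² and mean μ_n = (τ₀μ₀ + (n/σ²)x̄)/τ_n.
Here τ₀ = 1/94.8 = 0.010549 and τ_data = 22/39.9 = 0.551378, so τ_n = 0.561927.
Rearranging for μ₀: μ₀ = (μ_n·τ_n − τ_data·x̄)/τ₀ = (16.2705·0.561927 − 0.551378·16.4) / 0.010549 = 0.100234/0.010549 ≈ 9.5.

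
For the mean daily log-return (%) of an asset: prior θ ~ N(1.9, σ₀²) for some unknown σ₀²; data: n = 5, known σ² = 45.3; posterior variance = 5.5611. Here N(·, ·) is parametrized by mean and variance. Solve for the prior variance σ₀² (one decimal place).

σ₀² = 14.4

Posterior precision equals prior precision plus data precision: 1/σ_n² = 1/σ₀² + n/σ².
So 1/σ₀² = 1/5.5611 − 5/45.3 = 0.179821 − 0.110375 = 0.069446.
Hence σ₀² = 1/0.069446 ≈ 14.4.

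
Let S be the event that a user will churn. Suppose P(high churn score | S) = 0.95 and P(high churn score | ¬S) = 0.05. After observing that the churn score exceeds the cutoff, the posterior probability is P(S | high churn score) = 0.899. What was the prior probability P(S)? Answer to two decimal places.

P(S) = 0.32

In odds form, posterior odds = prior odds × likelihood ratio, so prior odds = posterior odds ÷ LR.
Posterior odds = 0.899/(1−0.899) = 8.9010. LR = 0.95/0.05 = 19.0000.
Prior odds = 8.9010/19.0000 = 0.4685, so P(S) = 0.4685/(1+0.4685) ≈ 0.32.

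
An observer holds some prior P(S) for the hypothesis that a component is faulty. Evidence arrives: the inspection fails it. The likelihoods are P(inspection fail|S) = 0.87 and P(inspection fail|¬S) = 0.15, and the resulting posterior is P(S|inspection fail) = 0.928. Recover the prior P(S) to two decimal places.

Bayes' rule in odds form gives O(S|E) = O(S)·[P(E|S)/P(E|¬S)], hence O(S) = O(S|E)/LR.
Posterior odds = 0.928/(1−0.928) = 12.8889. LR = 0.87/0.15 = 5.8000.
Prior odds = 12.8889/5.8000 = 2.2222, so P(S) = 2.2222/(1+2.2222) ≈ 0.69.

P(S) = 0.69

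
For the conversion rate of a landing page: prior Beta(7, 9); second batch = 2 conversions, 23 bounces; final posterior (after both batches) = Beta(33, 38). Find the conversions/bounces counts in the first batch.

24 conversions and 6 bounces

Because Beta–binomial updating is additive in the counts, the combined data contributed (α_post−α_prior, β_post−β_prior) successes and failures.
Total across both batches: 33−7=26 conversions, 38−9=29 bounces.
Subtract the second batch: 26−2=24 conversions and 29−23=6 bounces.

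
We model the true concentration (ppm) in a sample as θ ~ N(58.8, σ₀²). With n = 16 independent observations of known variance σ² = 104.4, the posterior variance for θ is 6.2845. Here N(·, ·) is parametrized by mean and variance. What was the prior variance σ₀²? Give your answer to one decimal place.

Posterior precision equals prior precision plus data precision: 1/σ_n² = 1/σ₀² + n/σ².
So 1/σ₀² = 1/6.2845 − 16/104.4 = 0.159122 − 0.153257 = 0.005865.
Hence σ₀² = 1/0.005865 ≈ 170.5.

σ₀² = 170.5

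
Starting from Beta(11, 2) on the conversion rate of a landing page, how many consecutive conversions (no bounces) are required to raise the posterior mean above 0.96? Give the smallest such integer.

After k conversions and 0 bounces the posterior is Beta(11+k, 2), with mean (11+k)/(11+2+k).
Set (11+k)/(13+k) > 0.96 and solve: k > (0.96·13 − 11)/(1 − 0.96) = 37.000.
The smallest integer exceeding 37.000 is 38, and checking k=38: (49)/(51) = 0.9608 > 0.96.

k = 38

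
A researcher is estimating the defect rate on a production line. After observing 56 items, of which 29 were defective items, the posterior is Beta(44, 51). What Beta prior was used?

Beta(15, 24)

Under Beta–binomial conjugacy the posterior parameters are (a+s, b+f).
So a = 44 − 29 = 15 and b = 51 − 27 = 24.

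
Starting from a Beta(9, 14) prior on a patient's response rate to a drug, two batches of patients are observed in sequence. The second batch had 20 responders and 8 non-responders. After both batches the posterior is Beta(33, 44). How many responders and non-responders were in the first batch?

Sequential conjugate updates are equivalent to a single update on the pooled data, so total successes = posterior α − prior α and total failures = posterior β − prior β.
Total across both batches: 33−9=24 responders, 44−14=30 non-responders.
Subtract the second batch: 24−20=4 responders and 30−8=22 non-responders.

4 responders and 22 non-responders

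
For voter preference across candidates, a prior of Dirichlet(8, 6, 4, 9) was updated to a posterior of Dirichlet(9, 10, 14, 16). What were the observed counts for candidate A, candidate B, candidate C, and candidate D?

For a Dirichlet(α) prior with multinomial counts c, the posterior is Dirichlet(α + c) componentwise.
Counts are posterior − prior componentwise: 9−8=1, 10−6=4, 14−4=10, 16−9=7.

counts (1, 4, 10, 7)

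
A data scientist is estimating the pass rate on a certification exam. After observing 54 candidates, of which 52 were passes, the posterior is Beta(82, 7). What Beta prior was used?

A Beta(α, β) prior with s successes and f failures in binomial data gives a Beta(α+s, β+f) posterior.
So α = 82 − 52 = 30 and β = 7 − 2 = 5.

Beta(30, 5)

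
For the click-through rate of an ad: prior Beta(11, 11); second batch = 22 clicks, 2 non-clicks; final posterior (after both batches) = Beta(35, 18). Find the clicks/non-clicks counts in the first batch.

Because Beta–binomial updating is additive in the counts, the combined data contributed (α_post−α_prior, β_post−β_prior) successes and failures.
Total across both batches: 35−11=24 clicks, 18−11=7 non-clicks.
Subtract the second batch: 24−22=2 clicks and 7−2=5 non-clicks.

2 clicks and 5 non-clicks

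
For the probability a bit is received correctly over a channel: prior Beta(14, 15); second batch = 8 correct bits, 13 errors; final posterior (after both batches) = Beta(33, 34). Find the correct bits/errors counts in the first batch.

11 correct bits and 6 errors

Because Beta–binomial updating is additive in the counts, the combined data contributed (α_post−α_prior, β_post−β_prior) successes and failures.
Total across both batches: 33−14=19 correct bits, 34−15=19 errors.
Subtract the second batch: 19−8=11 correct bits and 19−13=6 errors.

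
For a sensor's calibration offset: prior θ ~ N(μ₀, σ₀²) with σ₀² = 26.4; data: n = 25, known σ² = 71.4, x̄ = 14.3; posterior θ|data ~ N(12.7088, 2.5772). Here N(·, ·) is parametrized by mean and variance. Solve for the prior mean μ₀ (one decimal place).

With known observation variance, the Normal–Normal posterior has precision τ_n = τ₀ + n/σ² and mean μ_n = (τ₀μ₀ + (n/σ²)x̄)/τ_n.
Here τ₀ = 1/26.4 = 0.037879 and τ_data = 25/71.4 = 0.350140, so τ_n = 0.388019.
Rearranging for μ₀: μ₀ = (μ_n·τ_n − τ_data·x̄)/τ₀ = (12.7088·0.388019 − 0.350140·14.3) / 0.037879 = -0.075746/0.037879 ≈ -2.0.

μ₀ = -2.0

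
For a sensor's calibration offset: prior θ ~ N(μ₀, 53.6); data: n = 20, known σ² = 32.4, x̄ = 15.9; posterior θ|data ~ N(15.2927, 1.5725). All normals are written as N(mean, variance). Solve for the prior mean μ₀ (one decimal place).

The posterior mean is a precision-weighted average: μ_n = (τ₀μ₀ + τ_data·x̄)/(τ₀+τ_data), with τ₀=1/σ₀² and τ_data=n/σ².
Here τ₀ = 1/53.6 = 0.018657 and τ_data = 20/32.4 = 0.617284, so τ_n = 0.635941.
Rearranging for μ₀: μ₀ = (μ_n·τ_n − τ_data·x̄)/τ₀ = (15.2927·0.635941 − 0.617284·15.9) / 0.018657 = -0.089561/0.018657 ≈ -4.8.

μ₀ = -4.8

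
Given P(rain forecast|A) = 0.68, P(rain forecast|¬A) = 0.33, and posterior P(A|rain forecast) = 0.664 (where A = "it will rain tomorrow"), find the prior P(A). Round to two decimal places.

In odds form, posterior odds = prior odds × likelihood ratio, so prior odds = posterior odds ÷ LR.
Posterior odds = 0.664/(1−0.664) = 1.9762. LR = 0.68/0.33 = 2.0606.
Prior odds = 1.9762/2.0606 = 0.9590, so P(A) = 0.9590/(1+0.9590) ≈ 0.49.

P(A) = 0.49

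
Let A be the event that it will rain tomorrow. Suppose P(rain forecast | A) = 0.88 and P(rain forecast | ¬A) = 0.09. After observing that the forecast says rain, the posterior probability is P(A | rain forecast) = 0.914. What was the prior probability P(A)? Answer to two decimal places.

In odds form, posterior odds = prior odds × likelihood ratio, so prior odds = posterior odds ÷ LR.
Posterior odds = 0.914/(1−0.914) = 10.6279. LR = 0.88/0.09 = 9.7778.
Prior odds = 10.6279/9.7778 = 1.0869, so P(A) = 1.0869/(1+1.0869) ≈ 0.52.

P(A) = 0.52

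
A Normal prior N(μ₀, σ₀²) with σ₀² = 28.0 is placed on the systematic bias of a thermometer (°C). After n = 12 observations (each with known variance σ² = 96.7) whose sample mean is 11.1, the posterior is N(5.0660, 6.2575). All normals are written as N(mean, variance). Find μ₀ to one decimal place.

μ₀ = -15.9

The posterior mean is a precision-weighted average: μ_n = (τ₀μ₀ + τ_data·x̄)/(τ₀+τ_data), with τ₀=1/σ₀² and τ_data=n/σ².
Here τ₀ = 1/28.0 = 0.035714 and τ_data = 12/96.7 = 0.124095, so τ_n = 0.159809.
Rearranging for μ₀: μ₀ = (μ_n·τ_n − τ_data·x̄)/τ₀ = (5.0660·0.159809 − 0.124095·11.1) / 0.035714 = -0.567862/0.035714 ≈ -15.9.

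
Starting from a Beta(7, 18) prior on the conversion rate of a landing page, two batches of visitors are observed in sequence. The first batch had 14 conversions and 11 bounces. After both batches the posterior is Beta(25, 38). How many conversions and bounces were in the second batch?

4 conversions and 9 bounces

Sequential conjugate updates are equivalent to a single update on the pooled data, so total successes = posterior α − prior α and total failures = posterior β − prior β.
Total across both batches: 25−7=18 conversions, 38−18=20 bounces.
Subtract the first batch: 18−14=4 conversions and 20−11=9 bounces.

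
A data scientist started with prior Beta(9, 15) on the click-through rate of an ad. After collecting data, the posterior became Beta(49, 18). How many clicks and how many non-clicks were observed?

A Beta(a, b) prior with s successes and f failures in binomial data gives a Beta(a+s, b+f) posterior.
Match parameters: s=49−9=40, f=18−15=3.

40 clicks and 3 non-clicks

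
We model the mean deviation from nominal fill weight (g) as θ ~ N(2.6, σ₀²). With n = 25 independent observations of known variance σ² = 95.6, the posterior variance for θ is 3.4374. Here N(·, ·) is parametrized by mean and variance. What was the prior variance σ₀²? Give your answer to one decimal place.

Posterior precision equals prior precision plus data precision: 1/σ_n² = 1/σ₀² + n/σ².
So 1/σ₀² = 1/3.4374 − 25/95.6 = 0.290918 − 0.261506 = 0.029412.
Hence σ₀² = 1/0.029412 ≈ 34.0.

σ₀² = 34.0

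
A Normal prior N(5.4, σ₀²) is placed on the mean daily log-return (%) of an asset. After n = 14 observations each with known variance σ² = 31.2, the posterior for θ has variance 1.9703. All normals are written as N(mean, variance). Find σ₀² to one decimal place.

For the Normal–Normal model with known σ², precisions add: τ_n = τ₀ + n/σ².
So 1/σ₀² = 1/1.9703 − 14/31.2 = 0.507537 − 0.448718 = 0.058819.
Hence σ₀² = 1/0.058819 ≈ 17.0.

σ₀² = 17.0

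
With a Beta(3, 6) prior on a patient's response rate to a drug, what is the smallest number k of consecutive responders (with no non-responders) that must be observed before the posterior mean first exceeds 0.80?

After k responders and 0 non-responders the posterior is Beta(3+k, 6), with mean (3+k)/(3+6+k).
Set (3+k)/(9+k) > 0.80 and solve: k > (0.80·9 − 3)/(1 − 0.80) = 21.000.
The smallest integer exceeding 21.000 is 22.

k = 22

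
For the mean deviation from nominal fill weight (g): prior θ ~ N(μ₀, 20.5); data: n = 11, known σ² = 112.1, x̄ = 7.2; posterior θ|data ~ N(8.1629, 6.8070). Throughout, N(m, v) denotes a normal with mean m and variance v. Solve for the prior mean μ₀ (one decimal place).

With known observation variance, the Normal–Normal posterior has precision τ_n = τ₀ + n/σ² and mean μ_n = (τ₀μ₀ + (n/σ²)x̄)/τ_n.
Here τ₀ = 1/20.5 = 0.048780 and τ_data = 11/112.1 = 0.098127, so τ_n = 0.146907.
Rearranging for μ₀: μ₀ = (μ_n·τ_n − τ_data·x̄)/τ₀ = (8.1629·0.146907 − 0.098127·7.2) / 0.048780 = 0.492673/0.048780 ≈ 10.1.

μ₀ = 10.1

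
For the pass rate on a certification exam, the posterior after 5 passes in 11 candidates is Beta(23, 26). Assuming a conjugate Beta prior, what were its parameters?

Beta is conjugate to the binomial likelihood: posterior = Beta(a+s, b+f).
So a = 23 − 5 = 18 and b = 26 − 6 = 20.

Beta(18, 20)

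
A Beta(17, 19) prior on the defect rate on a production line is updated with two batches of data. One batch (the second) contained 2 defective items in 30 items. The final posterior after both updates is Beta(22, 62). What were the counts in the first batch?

3 defective items and 15 good items

Sequential conjugate updates are equivalent to a single update on the pooled data, so total successes = posterior α − prior α and total failures = posterior β − prior β.
Total across both batches: 22−17=5 defective items, 62−19=43 good items.
Subtract the second batch: 5−2=3 defective items and 43−28=15 good items.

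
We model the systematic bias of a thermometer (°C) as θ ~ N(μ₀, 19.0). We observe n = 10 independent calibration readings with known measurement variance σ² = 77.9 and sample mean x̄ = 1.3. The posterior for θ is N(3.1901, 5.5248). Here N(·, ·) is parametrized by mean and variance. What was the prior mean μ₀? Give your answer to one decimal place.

The posterior mean is a precision-weighted average: μ_n = (τ₀μ₀ + τ_data·x̄)/(τ₀+τ_data), with τ₀=1/σ₀² and τ_data=n/σ².
Here τ₀ = 1/19.0 = 0.052632 and τ_data = 10/77.9 = 0.128370, so τ_n = 0.181002.
Rearranging for μ₀: μ₀ = (μ_n·τ_n − τ_data·x̄)/τ₀ = (3.1901·0.181002 − 0.128370·1.3) / 0.052632 = 0.410533/0.052632 ≈ 7.8.

μ₀ = 7.8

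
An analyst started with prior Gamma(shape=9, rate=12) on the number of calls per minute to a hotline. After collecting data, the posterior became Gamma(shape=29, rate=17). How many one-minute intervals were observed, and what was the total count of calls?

n = 5 one-minute intervals with total 20 calls

A Gamma(α, β) prior (rate parametrization) on a Poisson rate with n observations summing to S gives posterior Gamma(α+S, β+n).
Matching: Σxᵢ = 29 − 9 = 20 and n = 17 − 12 = 5.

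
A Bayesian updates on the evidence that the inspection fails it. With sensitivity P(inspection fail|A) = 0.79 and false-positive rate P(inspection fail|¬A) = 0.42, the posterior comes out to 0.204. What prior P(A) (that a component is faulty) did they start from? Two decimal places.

In odds form, posterior odds = prior odds × likelihood ratio, so prior odds = posterior odds ÷ LR.
Posterior odds = 0.204/(1−0.204) = 0.2563. LR = 0.79/0.42 = 1.8810.
Prior odds = 0.2563/1.8810 = 0.1363, so P(A) = 0.1363/(1+0.1363) ≈ 0.12.

P(A) = 0.12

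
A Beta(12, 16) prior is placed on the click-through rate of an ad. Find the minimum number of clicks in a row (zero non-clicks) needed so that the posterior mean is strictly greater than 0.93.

After k clicks and 0 non-clicks the posterior is Beta(12+k, 16), with mean (12+k)/(12+16+k).
Set (12+k)/(28+k) > 0.93 and solve: k > (0.93·28 − 12)/(1 − 0.93) = 200.571.
The smallest integer exceeding 200.571 is 201, and checking k=201: (213)/(229) = 0.9301 > 0.93.

k = 201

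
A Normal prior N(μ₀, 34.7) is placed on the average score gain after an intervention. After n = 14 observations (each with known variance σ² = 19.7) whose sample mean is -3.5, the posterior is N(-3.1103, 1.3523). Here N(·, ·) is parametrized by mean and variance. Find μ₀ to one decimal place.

With known observation variance, the Normal–Normal posterior has precision τ_n = τ₀ + n/σ² and mean μ_n = (τ₀μ₀ + (n/σ²)x̄)/τ_n.
Here τ₀ = 1/34.7 = 0.028818 and τ_data = 14/19.7 = 0.710660, so τ_n = 0.739478.
Rearranging for μ₀: μ₀ = (μ_n·τ_n − τ_data·x̄)/τ₀ = (-3.1103·0.739478 − 0.710660·-3.5) / 0.028818 = 0.187312/0.028818 ≈ 6.5.

μ₀ = 6.5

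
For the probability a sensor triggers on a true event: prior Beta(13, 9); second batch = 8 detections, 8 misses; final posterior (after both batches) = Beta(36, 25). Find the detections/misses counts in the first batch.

Sequential conjugate updates are equivalent to a single update on the pooled data, so total successes = posterior α − prior α and total failures = posterior β − prior β.
Total across both batches: 36−13=23 detections, 25−9=16 misses.
Subtract the second batch: 23−8=15 detections and 16−8=8 misses.

15 detections and 8 misses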